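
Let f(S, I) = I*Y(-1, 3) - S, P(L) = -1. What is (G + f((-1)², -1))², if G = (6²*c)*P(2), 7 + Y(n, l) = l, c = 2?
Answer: 4761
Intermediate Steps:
Y(n, l) = -7 + l
f(S, I) = -S - 4*I (f(S, I) = I*(-7 + 3) - S = I*(-4) - S = -4*I - S = -S - 4*I)
G = -72 (G = (6²*2)*(-1) = (36*2)*(-1) = 72*(-1) = -72)
(G + f((-1)², -1))² = (-72 + (-1*(-1)² - 4*(-1)))² = (-72 + (-1*1 + 4))² = (-72 + (-1 + 4))² = (-72 + 3)² = (-69)² = 4761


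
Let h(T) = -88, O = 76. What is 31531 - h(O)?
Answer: 31619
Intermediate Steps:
31531 - h(O) = 31531 - 1*(-88) = 31531 + 88 = 31619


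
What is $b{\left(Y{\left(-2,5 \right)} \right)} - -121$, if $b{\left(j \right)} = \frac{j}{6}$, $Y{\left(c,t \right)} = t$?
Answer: $\frac{731}{6} \approx 121.83$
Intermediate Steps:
$b{\left(j \right)} = \frac{j}{6}$ ($b{\left(j \right)} = j \frac{1}{6} = \frac{j}{6}$)
$b{\left(Y{\left(-2,5 \right)} \right)} - -121 = \frac{1}{6} \cdot 5 - -121 = \frac{5}{6} + 121 = \frac{731}{6}$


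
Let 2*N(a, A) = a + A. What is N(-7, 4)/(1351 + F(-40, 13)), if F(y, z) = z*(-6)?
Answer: -3/2546 ≈ -0.0011783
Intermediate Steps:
F(y, z) = -6*z
N(a, A) = A/2 + a/2 (N(a, A) = (a + A)/2 = (A + a)/2 = A/2 + a/2)
N(-7, 4)/(1351 + F(-40, 13)) = ((½)*4 + (½)*(-7))/(1351 - 6*13) = (2 - 7/2)/(1351 - 78) = -3/2/1273 = (1/1273)*(-3/2) = -3/2546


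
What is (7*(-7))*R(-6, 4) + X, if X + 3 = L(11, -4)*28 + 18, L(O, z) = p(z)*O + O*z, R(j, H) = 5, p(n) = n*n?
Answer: 3466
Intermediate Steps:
p(n) = n**2
L(O, z) = O*z + O*z**2 (L(O, z) = z**2*O + O*z = O*z**2 + O*z = O*z + O*z**2)
X = 3711 (X = -3 + ((11*(-4)*(1 - 4))*28 + 18) = -3 + ((11*(-4)*(-3))*28 + 18) = -3 + (132*28 + 18) = -3 + (3696 + 18) = -3 + 3714 = 3711)
(7*(-7))*R(-6, 4) + X = (7*(-7))*5 + 3711 = -49*5 + 3711 = -245 + 3711 = 3466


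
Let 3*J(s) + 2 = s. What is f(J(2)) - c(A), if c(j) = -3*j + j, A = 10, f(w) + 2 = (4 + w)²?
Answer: 34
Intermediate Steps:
J(s) = -⅔ + s/3
f(w) = -2 + (4 + w)²
c(j) = -2*j
f(J(2)) - c(A) = (-2 + (4 + (-⅔ + (⅓)*2))²) - (-2)*10 = (-2 + (4 + (-⅔ + ⅔))²) - 1*(-20) = (-2 + (4 + 0)²) + 20 = (-2 + 4²) + 20 = (-2 + 16) + 20 = 14 + 20 = 34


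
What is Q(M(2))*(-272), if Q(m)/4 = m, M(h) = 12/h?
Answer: -6528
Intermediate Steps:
Q(m) = 4*m
Q(M(2))*(-272) = (4*(12/2))*(-272) = (4*(12*(½)))*(-272) = (4*6)*(-272) = 24*(-272) = -6528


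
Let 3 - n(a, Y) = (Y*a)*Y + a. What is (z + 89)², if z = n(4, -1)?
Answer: 7056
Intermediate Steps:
n(a, Y) = 3 - a - a*Y² (n(a, Y) = 3 - ((Y*a)*Y + a) = 3 - (a*Y² + a) = 3 - (a + a*Y²) = 3 + (-a - a*Y²) = 3 - a - a*Y²)
z = -5 (z = 3 - 1*4 - 1*4*(-1)² = 3 - 4 - 1*4*1 = 3 - 4 - 4 = -5)
(z + 89)² = (-5 + 89)² = 84² = 7056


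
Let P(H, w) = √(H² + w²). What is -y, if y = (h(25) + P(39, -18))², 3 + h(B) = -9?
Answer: -1989 + 72*√205 ≈ -958.12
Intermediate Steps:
h(B) = -12 (h(B) = -3 - 9 = -12)
y = (-12 + 3*√205)² (y = (-12 + √(39² + (-18)²))² = (-12 + √(1521 + 324))² = (-12 + √1845)² = (-12 + 3*√205)² ≈ 958.12)
-y = -(1989 - 72*√205) = -1989 + 72*√205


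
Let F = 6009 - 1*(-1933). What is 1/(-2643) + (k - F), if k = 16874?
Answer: 23607275/2643 ≈ 8932.0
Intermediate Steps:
F = 7942 (F = 6009 + 1933 = 7942)
1/(-2643) + (k - F) = 1/(-2643) + (16874 - 1*7942) = -1/2643 + (16874 - 7942) = -1/2643 + 8932 = 23607275/2643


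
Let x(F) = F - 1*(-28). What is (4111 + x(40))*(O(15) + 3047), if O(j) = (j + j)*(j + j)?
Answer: 16494513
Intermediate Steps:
O(j) = 4*j**2 (O(j) = (2*j)*(2*j) = 4*j**2)
x(F) = 28 + F (x(F) = F + 28 = 28 + F)
(4111 + x(40))*(O(15) + 3047) = (4111 + (28 + 40))*(4*15**2 + 3047) = (4111 + 68)*(4*225 + 3047) = 4179*(900 + 3047) = 4179*3947 = 16494513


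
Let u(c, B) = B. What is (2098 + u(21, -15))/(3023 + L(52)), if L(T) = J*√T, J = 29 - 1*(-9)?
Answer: 6296909/9063441 - 158308*√13/9063441 ≈ 0.63178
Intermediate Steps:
J = 38 (J = 29 + 9 = 38)
L(T) = 38*√T
(2098 + u(21, -15))/(3023 + L(52)) = (2098 - 15)/(3023 + 38*√52) = 2083/(3023 + 38*(2*√13)) = 2083/(3023 + 76*√13)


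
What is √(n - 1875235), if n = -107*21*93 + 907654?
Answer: 6*I*√32682 ≈ 1084.7*I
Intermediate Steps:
n = 698683 (n = -2247*93 + 907654 = -208971 + 907654 = 698683)
√(n - 1875235) = √(698683 - 1875235) = √(-1176552) = 6*I*√32682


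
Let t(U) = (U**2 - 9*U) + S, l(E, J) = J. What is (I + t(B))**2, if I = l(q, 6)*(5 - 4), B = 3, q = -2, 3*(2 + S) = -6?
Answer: 256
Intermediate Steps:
S = -4 (S = -2 + (1/3)*(-6) = -2 - 2 = -4)
t(U) = -4 + U**2 - 9*U (t(U) = (U**2 - 9*U) - 4 = -4 + U**2 - 9*U)
I = 6 (I = 6*(5 - 4) = 6*1 = 6)
(I + t(B))**2 = (6 + (-4 + 3**2 - 9*3))**2 = (6 + (-4 + 9 - 27))**2 = (6 - 22)**2 = (-16)**2 = 256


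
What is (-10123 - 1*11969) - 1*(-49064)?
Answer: 26972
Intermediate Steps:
(-10123 - 1*11969) - 1*(-49064) = (-10123 - 11969) + 49064 = -22092 + 49064 = 26972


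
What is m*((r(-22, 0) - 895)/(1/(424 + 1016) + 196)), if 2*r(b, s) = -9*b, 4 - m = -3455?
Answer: -3964844160/282241 ≈ -14048.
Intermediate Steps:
m = 3459 (m = 4 - 1*(-3455) = 4 + 3455 = 3459)
r(b, s) = -9*b/2 (r(b, s) = (-9*b)/2 = -9*b/2)
m*((r(-22, 0) - 895)/(1/(424 + 1016) + 196)) = 3459*((-9/2*(-22) - 895)/(1/(424 + 1016) + 196)) = 3459*((99 - 895)/(1/1440 + 196)) = 3459*(-796/(1/1440 + 196)) = 3459*(-796/282241/1440) = 3459*(-796*1440/282241) = 3459*(-1146240/282241) = -3964844160/282241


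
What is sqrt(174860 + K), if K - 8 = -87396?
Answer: 4*sqrt(5467) ≈ 295.76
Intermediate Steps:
K = -87388 (K = 8 - 87396 = -87388)
sqrt(174860 + K) = sqrt(174860 - 87388) = sqrt(87472) = 4*sqrt(5467)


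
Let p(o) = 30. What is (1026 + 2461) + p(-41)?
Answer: 3517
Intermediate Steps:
(1026 + 2461) + p(-41) = (1026 + 2461) + 30 = 3487 + 30 = 3517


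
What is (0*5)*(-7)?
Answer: 0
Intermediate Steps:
(0*5)*(-7) = 0*(-7) = 0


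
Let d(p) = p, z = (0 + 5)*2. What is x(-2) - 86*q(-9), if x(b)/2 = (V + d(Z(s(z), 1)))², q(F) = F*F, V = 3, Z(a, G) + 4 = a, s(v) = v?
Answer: -6804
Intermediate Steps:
z = 10 (z = 5*2 = 10)
Z(a, G) = -4 + a
q(F) = F²
x(b) = 162 (x(b) = 2*(3 + (-4 + 10))² = 2*(3 + 6)² = 2*9² = 2*81 = 162)
x(-2) - 86*q(-9) = 162 - 86*(-9)² = 162 - 86*81 = 162 - 6966 = -6804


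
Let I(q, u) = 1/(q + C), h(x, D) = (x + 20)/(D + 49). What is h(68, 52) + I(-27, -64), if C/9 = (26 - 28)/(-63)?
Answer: 15749/18887 ≈ 0.83385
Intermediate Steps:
C = 2/7 (C = 9*((26 - 28)/(-63)) = 9*(-2*(-1/63)) = 9*(2/63) = 2/7 ≈ 0.28571)
h(x, D) = (20 + x)/(49 + D)
I(q, u) = 1/(2/7 + q) (I(q, u) = 1/(q + 2/7) = 1/(2/7 + q))
h(68, 52) + I(-27, -64) = (20 + 68)/(49 + 52) + 7/(2 + 7*(-27)) = 88/101 + 7/(2 - 189) = (1/101)*88 + 7/(-187) = 88/101 + 7*(-1/187) = 88/101 - 7/187 = 15749/18887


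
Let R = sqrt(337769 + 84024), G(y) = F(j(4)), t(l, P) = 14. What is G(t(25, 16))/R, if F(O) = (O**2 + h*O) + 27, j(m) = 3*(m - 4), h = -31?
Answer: 27*sqrt(421793)/421793 ≈ 0.041573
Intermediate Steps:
j(m) = -12 + 3*m (j(m) = 3*(-4 + m) = -12 + 3*m)
F(O) = 27 + O**2 - 31*O (F(O) = (O**2 - 31*O) + 27 = 27 + O**2 - 31*O)
G(y) = 27 (G(y) = 27 + (-12 + 3*4)**2 - 31*(-12 + 3*4) = 27 + (-12 + 12)**2 - 31*(-12 + 12) = 27 + 0**2 - 31*0 = 27 + 0 + 0 = 27)
R = sqrt(421793) ≈ 649.46
G(t(25, 16))/R = 27/(sqrt(421793)) = 27*(sqrt(421793)/421793) = 27*sqrt(421793)/421793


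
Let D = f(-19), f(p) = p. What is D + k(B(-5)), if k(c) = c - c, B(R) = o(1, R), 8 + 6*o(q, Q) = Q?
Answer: -19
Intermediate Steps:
o(q, Q) = -4/3 + Q/6
B(R) = -4/3 + R/6
D = -19
k(c) = 0
D + k(B(-5)) = -19 + 0 = -19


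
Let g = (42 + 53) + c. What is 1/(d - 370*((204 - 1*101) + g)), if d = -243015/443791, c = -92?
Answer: -443791/17405726035 ≈ -2.5497e-5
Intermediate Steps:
g = 3 (g = (42 + 53) - 92 = 95 - 92 = 3)
d = -243015/443791 (d = -243015*1/443791 = -243015/443791 ≈ -0.54759)
1/(d - 370*((204 - 1*101) + g)) = 1/(-243015/443791 - 370*((204 - 1*101) + 3)) = 1/(-243015/443791 - 370*((204 - 101) + 3)) = 1/(-243015/443791 - 370*(103 + 3)) = 1/(-243015/443791 - 370*106) = 1/(-243015/443791 - 39220) = 1/(-17405726035/443791) = -443791/17405726035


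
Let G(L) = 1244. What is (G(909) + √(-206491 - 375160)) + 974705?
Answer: 975949 + I*√581651 ≈ 9.7595e+5 + 762.66*I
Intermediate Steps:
(G(909) + √(-206491 - 375160)) + 974705 = (1244 + √(-206491 - 375160)) + 974705 = (1244 + √(-581651)) + 974705 = (1244 + I*√581651) + 974705 = 975949 + I*√581651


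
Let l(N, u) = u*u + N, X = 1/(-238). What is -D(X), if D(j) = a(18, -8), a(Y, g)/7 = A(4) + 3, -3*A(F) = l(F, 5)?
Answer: 140/3 ≈ 46.667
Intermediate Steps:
X = -1/238 ≈ -0.0042017
l(N, u) = N + u² (l(N, u) = u² + N = N + u²)
A(F) = -25/3 - F/3 (A(F) = -(F + 5²)/3 = -(F + 25)/3 = -(25 + F)/3 = -25/3 - F/3)
a(Y, g) = -140/3 (a(Y, g) = 7*((-25/3 - ⅓*4) + 3) = 7*((-25/3 - 4/3) + 3) = 7*(-29/3 + 3) = 7*(-20/3) = -140/3)
D(j) = -140/3
-D(X) = -1*(-140/3) = 140/3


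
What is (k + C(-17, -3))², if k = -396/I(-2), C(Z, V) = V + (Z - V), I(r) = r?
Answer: 32761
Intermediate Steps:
C(Z, V) = Z
k = 198 (k = -396/(-2) = -396*(-½) = 198)
(k + C(-17, -3))² = (198 - 17)² = 181² = 32761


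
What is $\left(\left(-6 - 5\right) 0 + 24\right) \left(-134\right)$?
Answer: $-3216$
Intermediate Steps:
$\left(\left(-6 - 5\right) 0 + 24\right) \left(-134\right) = \left(\left(-11\right) 0 + 24\right) \left(-134\right) = \left(0 + 24\right) \left(-134\right) = 24 \left(-134\right) = -3216$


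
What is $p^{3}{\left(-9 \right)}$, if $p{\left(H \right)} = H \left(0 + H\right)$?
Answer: $531441$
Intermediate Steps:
$p{\left(H \right)} = H^{2}$ ($p{\left(H \right)} = H H = H^{2}$)
$p^{3}{\left(-9 \right)} = \left(\left(-9\right)^{2}\right)^{3} = 81^{3} = 531441$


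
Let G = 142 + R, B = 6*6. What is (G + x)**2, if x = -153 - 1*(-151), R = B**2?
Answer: 2062096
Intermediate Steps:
B = 36
R = 1296 (R = 36**2 = 1296)
G = 1438 (G = 142 + 1296 = 1438)
x = -2 (x = -153 + 151 = -2)
(G + x)**2 = (1438 - 2)**2 = 1436**2 = 2062096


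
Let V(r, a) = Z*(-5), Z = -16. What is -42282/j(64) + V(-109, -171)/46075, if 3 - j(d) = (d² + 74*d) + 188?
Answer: 389772902/83091655 ≈ 4.6909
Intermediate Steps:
V(r, a) = 80 (V(r, a) = -16*(-5) = 80)
j(d) = -185 - d² - 74*d (j(d) = 3 - ((d² + 74*d) + 188) = 3 - (188 + d² + 74*d) = 3 + (-188 - d² - 74*d) = -185 - d² - 74*d)
-42282/j(64) + V(-109, -171)/46075 = -42282/(-185 - 1*64² - 74*64) + 80/46075 = -42282/(-185 - 1*4096 - 4736) + 80*(1/46075) = -42282/(-185 - 4096 - 4736) + 16/9215 = -42282/(-9017) + 16/9215 = -42282*(-1/9017) + 16/9215 = 42282/9017 + 16/9215 = 389772902/83091655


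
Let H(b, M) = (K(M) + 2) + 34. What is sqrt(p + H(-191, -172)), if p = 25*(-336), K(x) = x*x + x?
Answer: 2*sqrt(5262) ≈ 145.08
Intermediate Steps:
K(x) = x + x**2 (K(x) = x**2 + x = x + x**2)
p = -8400
H(b, M) = 36 + M*(1 + M) (H(b, M) = (M*(1 + M) + 2) + 34 = (2 + M*(1 + M)) + 34 = 36 + M*(1 + M))
sqrt(p + H(-191, -172)) = sqrt(-8400 + (36 - 172*(1 - 172))) = sqrt(-8400 + (36 - 172*(-171))) = sqrt(-8400 + (36 + 29412)) = sqrt(-8400 + 29448) = sqrt(21048) = 2*sqrt(5262)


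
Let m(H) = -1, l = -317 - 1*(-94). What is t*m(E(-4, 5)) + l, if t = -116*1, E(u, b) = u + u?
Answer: -107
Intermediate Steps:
E(u, b) = 2*u
l = -223 (l = -317 + 94 = -223)
t = -116
t*m(E(-4, 5)) + l = -116*(-1) - 223 = 116 - 223 = -107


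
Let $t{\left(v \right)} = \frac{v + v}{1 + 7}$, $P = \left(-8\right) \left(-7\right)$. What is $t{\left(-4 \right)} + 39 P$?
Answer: $2183$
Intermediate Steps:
$P = 56$
$t{\left(v \right)} = \frac{v}{4}$ ($t{\left(v \right)} = \frac{2 v}{8} = 2 v \frac{1}{8} = \frac{v}{4}$)
$t{\left(-4 \right)} + 39 P = \frac{1}{4} \left(-4\right) + 39 \cdot 56 = -1 + 2184 = 2183$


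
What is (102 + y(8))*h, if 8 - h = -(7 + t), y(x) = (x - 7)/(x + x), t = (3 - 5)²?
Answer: 31027/16 ≈ 1939.2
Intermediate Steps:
t = 4 (t = (-2)² = 4)
y(x) = (-7 + x)/(2*x) (y(x) = (-7 + x)/((2*x)) = (-7 + x)*(1/(2*x)) = (-7 + x)/(2*x))
h = 19 (h = 8 - (-1)*(7 + 4) = 8 - (-1)*11 = 8 - 1*(-11) = 8 + 11 = 19)
(102 + y(8))*h = (102 + (½)*(-7 + 8)/8)*19 = (102 + (½)*(⅛)*1)*19 = (102 + 1/16)*19 = (1633/16)*19 = 31027/16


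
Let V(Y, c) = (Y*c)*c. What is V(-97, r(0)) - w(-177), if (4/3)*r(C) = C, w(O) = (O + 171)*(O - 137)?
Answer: -1884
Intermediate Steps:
w(O) = (-137 + O)*(171 + O) (w(O) = (171 + O)*(-137 + O) = (-137 + O)*(171 + O))
r(C) = 3*C/4
V(Y, c) = Y*c²
V(-97, r(0)) - w(-177) = -97*((¾)*0)² - (-23427 + (-177)² + 34*(-177)) = -97*0² - (-23427 + 31329 - 6018) = -97*0 - 1*1884 = 0 - 1884 = -1884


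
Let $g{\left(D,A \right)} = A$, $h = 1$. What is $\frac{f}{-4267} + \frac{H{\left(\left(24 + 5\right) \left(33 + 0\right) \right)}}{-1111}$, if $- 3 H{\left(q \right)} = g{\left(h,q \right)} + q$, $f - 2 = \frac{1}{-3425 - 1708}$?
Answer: $\frac{1269308873}{2212153611} \approx 0.57379$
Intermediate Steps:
$f = \frac{10265}{5133}$ ($f = 2 + \frac{1}{-3425 - 1708} = 2 + \frac{1}{-5133} = 2 - \frac{1}{5133} = \frac{10265}{5133} \approx 1.9998$)
$H{\left(q \right)} = - \frac{2 q}{3}$ ($H{\left(q \right)} = - \frac{q + q}{3} = - \frac{2 q}{3}$)
$\frac{f}{-4267} + \frac{H{\left(\left(24 + 5\right) \left(33 + 0\right) \right)}}{-1111} = \frac{10265}{5133 \left(-4267\right)} + \frac{\left(- \frac{2}{3}\right) \left(24 + 5\right) \left(33 + 0\right)}{-1111} = \frac{10265}{5133} \left(- \frac{1}{4267}\right) + - \frac{2 \cdot 29 \cdot 33}{3} \left(- \frac{1}{1111}\right) = - \frac{10265}{21902511} + \left(- \frac{2}{3}\right) 957 \left(- \frac{1}{1111}\right) = - \frac{10265}{21902511} - - \frac{58}{101} = - \frac{10265}{21902511} + \frac{58}{101} = \frac{1269308873}{2212153611}$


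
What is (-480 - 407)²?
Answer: 786769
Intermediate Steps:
(-480 - 407)² = (-887)² = 786769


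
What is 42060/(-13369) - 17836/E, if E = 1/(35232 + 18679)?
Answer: -12855050173984/13369 ≈ -9.6156e+8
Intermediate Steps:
E = 1/53911 ≈ 1.8549e-5
42060/(-13369) - 17836/E = 42060/(-13369) - 17836/1/53911 = 42060*(-1/13369) - 17836*53911 = -42060/13369 - 961556596 = -12855050173984/13369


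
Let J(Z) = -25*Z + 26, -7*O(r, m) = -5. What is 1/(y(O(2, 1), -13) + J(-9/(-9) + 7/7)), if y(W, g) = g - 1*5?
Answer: -1/42 ≈ -0.023810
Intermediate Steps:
O(r, m) = 5/7 (O(r, m) = -1/7*(-5) = 5/7)
y(W, g) = -5 + g (y(W, g) = g - 5 = -5 + g)
J(Z) = 26 - 25*Z
1/(y(O(2, 1), -13) + J(-9/(-9) + 7/7)) = 1/((-5 - 13) + (26 - 25*(-9/(-9) + 7/7))) = 1/(-18 + (26 - 25*(-9*(-1/9) + 7*(1/7)))) = 1/(-18 + (26 - 25*(1 + 1))) = 1/(-18 + (26 - 25*2)) = 1/(-18 + (26 - 50)) = 1/(-18 - 24) = 1/(-42) = -1/42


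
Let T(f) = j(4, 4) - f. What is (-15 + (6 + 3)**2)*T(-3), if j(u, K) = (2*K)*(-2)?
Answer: -858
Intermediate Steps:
j(u, K) = -4*K
T(f) = -16 - f (T(f) = -4*4 - f = -16 - f)
(-15 + (6 + 3)**2)*T(-3) = (-15 + (6 + 3)**2)*(-16 - 1*(-3)) = (-15 + 9**2)*(-16 + 3) = (-15 + 81)*(-13) = 66*(-13) = -858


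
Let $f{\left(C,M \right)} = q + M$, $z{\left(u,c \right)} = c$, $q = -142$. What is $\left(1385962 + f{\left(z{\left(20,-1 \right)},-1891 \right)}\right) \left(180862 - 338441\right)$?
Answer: $-218078147891$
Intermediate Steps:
$f{\left(C,M \right)} = -142 + M$
$\left(1385962 + f{\left(z{\left(20,-1 \right)},-1891 \right)}\right) \left(180862 - 338441\right) = \left(1385962 - 2033\right) \left(180862 - 338441\right) = \left(1385962 - 2033\right) \left(-157579\right) = 1383929 \left(-157579\right) = -218078147891$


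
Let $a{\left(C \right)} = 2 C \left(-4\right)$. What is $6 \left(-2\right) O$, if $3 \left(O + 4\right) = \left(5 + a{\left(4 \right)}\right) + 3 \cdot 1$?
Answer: $144$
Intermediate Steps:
$a{\left(C \right)} = - 8 C$
$O = -12$ ($O = -4 + \frac{\left(5 - 32\right) + 3 \cdot 1}{3} = -4 + \frac{\left(5 - 32\right) + 3}{3} = -4 + \frac{-27 + 3}{3} = -4 + \frac{1}{3} \left(-24\right) = -4 - 8 = -12$)
$6 \left(-2\right) O = 6 \left(-2\right) \left(-12\right) = \left(-12\right) \left(-12\right) = 144$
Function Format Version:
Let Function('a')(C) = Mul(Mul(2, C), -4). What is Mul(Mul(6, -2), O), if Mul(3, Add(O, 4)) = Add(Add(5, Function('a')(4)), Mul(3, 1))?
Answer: 144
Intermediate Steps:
Function('a')(C) = Mul(-8, C)
O = -12 (O = Add(-4, Mul(Rational(1, 3), Add(Add(5, Mul(-8, 4)), Mul(3, 1)))) = Add(-4, Mul(Rational(1, 3), Add(Add(5, -32), 3))) = Add(-4, Mul(Rational(1, 3), Add(-27, 3))) = Add(-4, Mul(Rational(1, 3), -24)) = Add(-4, -8) = -12)
Mul(Mul(6, -2), O) = Mul(Mul(6, -2), -12) = Mul(-12, -12) = 144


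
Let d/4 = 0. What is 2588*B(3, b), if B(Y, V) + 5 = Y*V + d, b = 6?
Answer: 33644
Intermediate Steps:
d = 0 (d = 4*0 = 0)
B(Y, V) = -5 + V*Y (B(Y, V) = -5 + (Y*V + 0) = -5 + (V*Y + 0) = -5 + V*Y)
2588*B(3, b) = 2588*(-5 + 6*3) = 2588*(-5 + 18) = 2588*13 = 33644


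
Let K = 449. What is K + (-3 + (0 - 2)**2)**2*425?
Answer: 874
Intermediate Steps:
K + (-3 + (0 - 2)**2)**2*425 = 449 + (-3 + (0 - 2)**2)**2*425 = 449 + (-3 + (-2)**2)**2*425 = 449 + (-3 + 4)**2*425 = 449 + 1**2*425 = 449 + 1*425 = 449 + 425 = 874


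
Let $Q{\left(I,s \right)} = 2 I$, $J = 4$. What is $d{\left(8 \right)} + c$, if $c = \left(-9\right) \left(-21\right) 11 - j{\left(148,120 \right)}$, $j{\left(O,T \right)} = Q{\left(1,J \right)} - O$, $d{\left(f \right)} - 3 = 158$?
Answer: $2386$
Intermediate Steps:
$d{\left(f \right)} = 161$ ($d{\left(f \right)} = 3 + 158 = 161$)
$j{\left(O,T \right)} = 2 - O$ ($j{\left(O,T \right)} = 2 \cdot 1 - O = 2 - O$)
$c = 2225$ ($c = \left(-9\right) \left(-21\right) 11 - \left(2 - 148\right) = 189 \cdot 11 - \left(2 - 148\right) = 2079 - -146 = 2079 + 146 = 2225$)
$d{\left(8 \right)} + c = 161 + 2225 = 2386$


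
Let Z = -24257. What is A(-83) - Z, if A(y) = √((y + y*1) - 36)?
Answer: 24257 + I*√202 ≈ 24257.0 + 14.213*I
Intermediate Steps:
A(y) = √(-36 + 2*y) (A(y) = √((y + y) - 36) = √(2*y - 36) = √(-36 + 2*y))
A(-83) - Z = √(-36 + 2*(-83)) - 1*(-24257) = √(-36 - 166) + 24257 = √(-202) + 24257 = I*√202 + 24257 = 24257 + I*√202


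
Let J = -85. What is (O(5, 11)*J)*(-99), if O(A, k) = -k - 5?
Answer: -134640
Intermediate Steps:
O(A, k) = -5 - k
(O(5, 11)*J)*(-99) = ((-5 - 1*11)*(-85))*(-99) = ((-5 - 11)*(-85))*(-99) = -16*(-85)*(-99) = 1360*(-99) = -134640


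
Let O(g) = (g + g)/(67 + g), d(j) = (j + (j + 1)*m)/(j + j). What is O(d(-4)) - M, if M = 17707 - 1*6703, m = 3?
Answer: -6041170/549 ≈ -11004.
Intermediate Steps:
d(j) = (3 + 4*j)/(2*j) (d(j) = (j + (j + 1)*3)/(j + j) = (j + (1 + j)*3)/((2*j)) = (j + (3 + 3*j))*(1/(2*j)) = (3 + 4*j)*(1/(2*j)) = (3 + 4*j)/(2*j))
O(g) = 2*g/(67 + g) (O(g) = (2*g)/(67 + g) = 2*g/(67 + g))
M = 11004 (M = 17707 - 6703 = 11004)
O(d(-4)) - M = 2*(2 + (3/2)/(-4))/(67 + (2 + (3/2)/(-4))) - 1*11004 = 2*(2 + (3/2)*(-¼))/(67 + (2 + (3/2)*(-¼))) - 11004 = 2*(2 - 3/8)/(67 + (2 - 3/8)) - 11004 = 2*(13/8)/(67 + 13/8) - 11004 = 2*(13/8)/(549/8) - 11004 = 2*(13/8)*(8/549) - 11004 = 26/549 - 11004 = -6041170/549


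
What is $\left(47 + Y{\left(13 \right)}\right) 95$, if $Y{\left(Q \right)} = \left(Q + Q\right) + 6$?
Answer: $7505$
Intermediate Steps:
$Y{\left(Q \right)} = 6 + 2 Q$ ($Y{\left(Q \right)} = 2 Q + 6 = 6 + 2 Q$)
$\left(47 + Y{\left(13 \right)}\right) 95 = \left(47 + \left(6 + 2 \cdot 13\right)\right) 95 = \left(47 + \left(6 + 26\right)\right) 95 = \left(47 + 32\right) 95 = 79 \cdot 95 = 7505$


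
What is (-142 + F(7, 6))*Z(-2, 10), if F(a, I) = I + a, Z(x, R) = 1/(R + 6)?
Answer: -129/16 ≈ -8.0625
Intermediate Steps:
Z(x, R) = 1/(6 + R)
(-142 + F(7, 6))*Z(-2, 10) = (-142 + (6 + 7))/(6 + 10) = (-142 + 13)/16 = -129*1/16 = -129/16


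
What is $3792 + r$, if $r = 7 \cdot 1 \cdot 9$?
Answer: $3855$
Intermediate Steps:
$r = 63$ ($r = 7 \cdot 9 = 63$)
$3792 + r = 3792 + 63 = 3855$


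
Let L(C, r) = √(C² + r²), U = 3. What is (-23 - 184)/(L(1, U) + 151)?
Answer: -10419/7597 + 69*√10/7597 ≈ -1.3427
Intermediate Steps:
(-23 - 184)/(L(1, U) + 151) = (-23 - 184)/(√(1² + 3²) + 151) = -207/(√(1 + 9) + 151) = -207/(√10 + 151) = -207/(151 + √10)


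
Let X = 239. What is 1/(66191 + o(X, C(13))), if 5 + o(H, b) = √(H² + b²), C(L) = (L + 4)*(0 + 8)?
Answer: 66186/4380510979 - √75617/4380510979 ≈ 1.5046e-5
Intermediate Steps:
C(L) = 32 + 8*L (C(L) = (4 + L)*8 = 32 + 8*L)
o(H, b) = -5 + √(H² + b²)
1/(66191 + o(X, C(13))) = 1/(66191 + (-5 + √(239² + (32 + 8*13)²))) = 1/(66191 + (-5 + √(57121 + (32 + 104)²))) = 1/(66191 + (-5 + √(57121 + 136²))) = 1/(66191 + (-5 + √(57121 + 18496))) = 1/(66191 + (-5 + √75617)) = 1/(66186 + √75617)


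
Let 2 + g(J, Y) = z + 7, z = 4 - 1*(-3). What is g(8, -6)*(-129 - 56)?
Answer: -2220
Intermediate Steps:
z = 7 (z = 4 + 3 = 7)
g(J, Y) = 12 (g(J, Y) = -2 + (7 + 7) = -2 + 14 = 12)
g(8, -6)*(-129 - 56) = 12*(-129 - 56) = 12*(-185) = -2220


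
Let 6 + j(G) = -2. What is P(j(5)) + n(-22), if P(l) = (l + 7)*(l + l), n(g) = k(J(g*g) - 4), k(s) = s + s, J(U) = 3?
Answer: 14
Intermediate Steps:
k(s) = 2*s
j(G) = -8 (j(G) = -6 - 2 = -8)
n(g) = -2 (n(g) = 2*(3 - 4) = 2*(-1) = -2)
P(l) = 2*l*(7 + l) (P(l) = (7 + l)*(2*l) = 2*l*(7 + l))
P(j(5)) + n(-22) = 2*(-8)*(7 - 8) - 2 = 2*(-8)*(-1) - 2 = 16 - 2 = 14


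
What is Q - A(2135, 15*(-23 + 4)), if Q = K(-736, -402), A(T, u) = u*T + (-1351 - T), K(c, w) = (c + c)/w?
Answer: 123004897/201 ≈ 6.1197e+5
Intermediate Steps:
K(c, w) = 2*c/w (K(c, w) = (2*c)/w = 2*c/w)
A(T, u) = -1351 - T + T*u (A(T, u) = T*u + (-1351 - T) = -1351 - T + T*u)
Q = 736/201 (Q = 2*(-736)/(-402) = 2*(-736)*(-1/402) = 736/201 ≈ 3.6617)
Q - A(2135, 15*(-23 + 4)) = 736/201 - (-1351 - 1*2135 + 2135*(15*(-23 + 4))) = 736/201 - (-1351 - 2135 + 2135*(15*(-19))) = 736/201 - (-1351 - 2135 + 2135*(-285)) = 736/201 - (-1351 - 2135 - 608475) = 736/201 - 1*(-611961) = 736/201 + 611961 = 123004897/201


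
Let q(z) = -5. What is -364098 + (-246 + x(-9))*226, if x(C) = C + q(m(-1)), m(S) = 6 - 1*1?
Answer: -422858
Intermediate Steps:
m(S) = 5 (m(S) = 6 - 1 = 5)
x(C) = -5 + C (x(C) = C - 5 = -5 + C)
-364098 + (-246 + x(-9))*226 = -364098 + (-246 + (-5 - 9))*226 = -364098 + (-246 - 14)*226 = -364098 - 260*226 = -364098 - 58760 = -422858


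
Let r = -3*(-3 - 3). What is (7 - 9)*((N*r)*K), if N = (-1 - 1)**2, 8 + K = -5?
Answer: 1872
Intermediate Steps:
K = -13 (K = -8 - 5 = -13)
N = 4 (N = (-2)**2 = 4)
r = 18 (r = -3*(-6) = 18)
(7 - 9)*((N*r)*K) = (7 - 9)*((4*18)*(-13)) = -144*(-13) = -2*(-936) = 1872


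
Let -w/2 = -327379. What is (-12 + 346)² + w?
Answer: 766314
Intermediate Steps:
w = 654758 (w = -2*(-327379) = 654758)
(-12 + 346)² + w = (-12 + 346)² + 654758 = 334² + 654758 = 111556 + 654758 = 766314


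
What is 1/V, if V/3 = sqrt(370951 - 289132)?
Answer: sqrt(9091)/81819 ≈ 0.0011653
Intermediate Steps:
V = 9*sqrt(9091) (V = 3*sqrt(370951 - 289132) = 3*sqrt(81819) = 3*(3*sqrt(9091)) = 9*sqrt(9091) ≈ 858.12)
1/V = 1/(9*sqrt(9091)) = sqrt(9091)/81819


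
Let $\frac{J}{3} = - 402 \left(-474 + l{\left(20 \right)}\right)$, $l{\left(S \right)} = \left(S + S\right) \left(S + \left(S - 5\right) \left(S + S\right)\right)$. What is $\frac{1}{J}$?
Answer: $- \frac{1}{29337156} \approx -3.4086 \cdot 10^{-8}$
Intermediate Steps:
$l{\left(S \right)} = 2 S \left(S + 2 S \left(-5 + S\right)\right)$ ($l{\left(S \right)} = 2 S \left(S + \left(-5 + S\right) 2 S\right) = 2 S \left(S + 2 S \left(-5 + S\right)\right)$)
$J = -29337156$ ($J = 3 \left(- 402 \left(-474 + 20^{2} \left(-18 + 4 \cdot 20\right)\right)\right) = 3 \left(- 402 \left(-474 + 400 \left(-18 + 80\right)\right)\right) = 3 \left(- 402 \left(-474 + 400 \cdot 62\right)\right) = 3 \left(- 402 \left(-474 + 24800\right)\right) = 3 \left(\left(-402\right) 24326\right) = 3 \left(-9779052\right) = -29337156$)
$\frac{1}{J} = \frac{1}{-29337156} = - \frac{1}{29337156}$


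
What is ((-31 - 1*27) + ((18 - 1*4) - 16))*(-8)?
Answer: 480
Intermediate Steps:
((-31 - 1*27) + ((18 - 1*4) - 16))*(-8) = ((-31 - 27) + ((18 - 4) - 16))*(-8) = (-58 + (14 - 16))*(-8) = (-58 - 2)*(-8) = -60*(-8) = 480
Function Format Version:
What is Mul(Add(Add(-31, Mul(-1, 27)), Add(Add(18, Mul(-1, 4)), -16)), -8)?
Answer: 480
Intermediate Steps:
Mul(Add(Add(-31, Mul(-1, 27)), Add(Add(18, Mul(-1, 4)), -16)), -8) = Mul(Add(Add(-31, -27), Add(Add(18, -4), -16)), -8) = Mul(Add(-58, Add(14, -16)), -8) = Mul(Add(-58, -2), -8) = Mul(-60, -8) = 480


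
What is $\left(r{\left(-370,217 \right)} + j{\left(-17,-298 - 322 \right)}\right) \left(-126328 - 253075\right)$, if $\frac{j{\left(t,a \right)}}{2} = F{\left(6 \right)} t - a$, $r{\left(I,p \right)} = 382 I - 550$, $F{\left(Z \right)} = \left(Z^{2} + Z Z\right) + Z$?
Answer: $54369208706$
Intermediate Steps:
$F{\left(Z \right)} = Z + 2 Z^{2}$ ($F{\left(Z \right)} = \left(Z^{2} + Z^{2}\right) + Z = 2 Z^{2} + Z = Z + 2 Z^{2}$)
$r{\left(I,p \right)} = -550 + 382 I$
$j{\left(t,a \right)} = - 2 a + 156 t$ ($j{\left(t,a \right)} = 2 \left(6 \left(1 + 2 \cdot 6\right) t - a\right) = 2 \left(6 \left(1 + 12\right) t - a\right) = 2 \left(6 \cdot 13 t - a\right) = 2 \left(78 t - a\right) = 2 \left(- a + 78 t\right) = - 2 a + 156 t$)
$\left(r{\left(-370,217 \right)} + j{\left(-17,-298 - 322 \right)}\right) \left(-126328 - 253075\right) = \left(\left(-550 + 382 \left(-370\right)\right) - \left(2652 + 2 \left(-298 - 322\right)\right)\right) \left(-126328 - 253075\right) = \left(\left(-550 - 141340\right) - \left(2652 + 2 \left(-298 - 322\right)\right)\right) \left(-379403\right) = \left(-141890 - 1412\right) \left(-379403\right) = \left(-143302\right) \left(-379403\right) = 54369208706$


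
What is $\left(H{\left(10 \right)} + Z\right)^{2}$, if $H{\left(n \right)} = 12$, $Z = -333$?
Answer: $103041$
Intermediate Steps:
$\left(H{\left(10 \right)} + Z\right)^{2} = \left(12 - 333\right)^{2} = \left(-321\right)^{2} = 103041$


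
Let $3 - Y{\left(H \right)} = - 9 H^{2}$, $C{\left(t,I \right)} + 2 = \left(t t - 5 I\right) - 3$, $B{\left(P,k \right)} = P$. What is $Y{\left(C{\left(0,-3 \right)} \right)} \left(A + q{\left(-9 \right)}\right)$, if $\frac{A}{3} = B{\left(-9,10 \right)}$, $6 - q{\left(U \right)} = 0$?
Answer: $-18963$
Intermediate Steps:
$q{\left(U \right)} = 6$ ($q{\left(U \right)} = 6 - 0 = 6 + 0 = 6$)
$C{\left(t,I \right)} = -5 + t^{2} - 5 I$ ($C{\left(t,I \right)} = -2 - \left(3 + 5 I - t t\right) = -2 - \left(3 - t^{2} + 5 I\right) = -5 + t^{2} - 5 I$)
$A = -27$ ($A = 3 \left(-9\right) = -27$)
$Y{\left(H \right)} = 3 + 9 H^{2}$ ($Y{\left(H \right)} = 3 - - 9 H^{2} = 3 + 9 H^{2}$)
$Y{\left(C{\left(0,-3 \right)} \right)} \left(A + q{\left(-9 \right)}\right) = \left(3 + 9 \left(-5 + 0^{2} - -15\right)^{2}\right) \left(-27 + 6\right) = \left(3 + 9 \left(-5 + 0 + 15\right)^{2}\right) \left(-21\right) = \left(3 + 9 \cdot 10^{2}\right) \left(-21\right) = \left(3 + 9 \cdot 100\right) \left(-21\right) = \left(3 + 900\right) \left(-21\right) = 903 \left(-21\right) = -18963$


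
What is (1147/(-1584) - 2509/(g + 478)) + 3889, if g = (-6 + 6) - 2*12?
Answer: 1396112455/359568 ≈ 3882.8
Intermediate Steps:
g = -24 (g = 0 - 24 = -24)
(1147/(-1584) - 2509/(g + 478)) + 3889 = (1147/(-1584) - 2509/(-24 + 478)) + 3889 = (1147*(-1/1584) - 2509/454) + 3889 = (-1147/1584 - 2509*1/454) + 3889 = (-1147/1584 - 2509/454) + 3889 = -2247497/359568 + 3889 = 1396112455/359568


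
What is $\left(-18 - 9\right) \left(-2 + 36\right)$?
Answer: $-918$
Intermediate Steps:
$\left(-18 - 9\right) \left(-2 + 36\right) = \left(-27\right) 34 = -918$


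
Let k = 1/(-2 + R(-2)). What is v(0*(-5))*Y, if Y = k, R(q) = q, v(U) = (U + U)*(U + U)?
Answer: 0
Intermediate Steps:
v(U) = 4*U² (v(U) = (2*U)*(2*U) = 4*U²)
k = -¼ (k = 1/(-2 - 2) = 1/(-4) = -¼ ≈ -0.25000)
Y = -¼ ≈ -0.25000
v(0*(-5))*Y = (4*(0*(-5))²)*(-¼) = (4*0²)*(-¼) = (4*0)*(-¼) = 0*(-¼) = 0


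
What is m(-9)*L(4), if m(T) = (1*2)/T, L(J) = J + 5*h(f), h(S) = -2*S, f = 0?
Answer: -8/9 ≈ -0.88889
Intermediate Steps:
L(J) = J (L(J) = J + 5*(-2*0) = J + 5*0 = J + 0 = J)
m(T) = 2/T
m(-9)*L(4) = (2/(-9))*4 = (2*(-1/9))*4 = -2/9*4 = -8/9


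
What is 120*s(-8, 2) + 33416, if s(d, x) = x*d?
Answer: 31496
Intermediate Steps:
s(d, x) = d*x
120*s(-8, 2) + 33416 = 120*(-8*2) + 33416 = 120*(-16) + 33416 = -1920 + 33416 = 31496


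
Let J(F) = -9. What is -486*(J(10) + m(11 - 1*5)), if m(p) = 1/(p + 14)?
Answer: 43497/10 ≈ 4349.7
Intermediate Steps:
m(p) = 1/(14 + p)
-486*(J(10) + m(11 - 1*5)) = -486*(-9 + 1/(14 + (11 - 1*5))) = -486*(-9 + 1/(14 + (11 - 5))) = -486*(-9 + 1/(14 + 6)) = -486*(-9 + 1/20) = -486*(-179/20) = 43497/10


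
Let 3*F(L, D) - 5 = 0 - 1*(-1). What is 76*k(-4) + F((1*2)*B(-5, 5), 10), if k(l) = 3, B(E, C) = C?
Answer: 230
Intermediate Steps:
F(L, D) = 2 (F(L, D) = 5/3 + (0 - 1*(-1))/3 = 5/3 + (0 + 1)/3 = 5/3 + (⅓)*1 = 5/3 + ⅓ = 2)
76*k(-4) + F((1*2)*B(-5, 5), 10) = 76*3 + 2 = 228 + 2 = 230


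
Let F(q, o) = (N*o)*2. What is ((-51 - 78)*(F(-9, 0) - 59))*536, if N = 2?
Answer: 4079496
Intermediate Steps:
F(q, o) = 4*o (F(q, o) = (2*o)*2 = 4*o)
((-51 - 78)*(F(-9, 0) - 59))*536 = ((-51 - 78)*(4*0 - 59))*536 = -129*(0 - 59)*536 = -129*(-59)*536 = 7611*536 = 4079496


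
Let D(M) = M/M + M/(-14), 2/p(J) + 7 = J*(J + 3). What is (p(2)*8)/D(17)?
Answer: -224/9 ≈ -24.889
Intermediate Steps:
p(J) = 2/(-7 + J*(3 + J)) (p(J) = 2/(-7 + J*(J + 3)) = 2/(-7 + J*(3 + J)))
D(M) = 1 - M/14 (D(M) = 1 + M*(-1/14) = 1 - M/14)
(p(2)*8)/D(17) = ((2/(-7 + 2**2 + 3*2))*8)/(1 - 1/14*17) = ((2/(-7 + 4 + 6))*8)/(1 - 17/14) = ((2/3)*8)/(-3/14) = ((2*(1/3))*8)*(-14/3) = ((2/3)*8)*(-14/3) = (16/3)*(-14/3) = -224/9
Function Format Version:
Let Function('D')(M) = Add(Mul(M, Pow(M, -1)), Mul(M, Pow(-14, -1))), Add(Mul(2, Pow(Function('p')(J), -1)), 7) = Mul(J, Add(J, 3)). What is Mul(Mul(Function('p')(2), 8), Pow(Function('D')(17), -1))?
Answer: Rational(-224, 9) ≈ -24.889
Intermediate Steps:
Function('p')(J) = Mul(2, Pow(Add(-7, Mul(J, Add(3, J))), -1)) (Function('p')(J) = Mul(2, Pow(Add(-7, Mul(J, Add(J, 3))), -1)) = Mul(2, Pow(Add(-7, Mul(J, Add(3, J))), -1)))
Function('D')(M) = Add(1, Mul(Rational(-1, 14), M)) (Function('D')(M) = Add(1, Mul(M, Rational(-1, 14))) = Add(1, Mul(Rational(-1, 14), M)))
Mul(Mul(Function('p')(2), 8), Pow(Function('D')(17), -1)) = Mul(Mul(Mul(2, Pow(Add(-7, Pow(2, 2), Mul(3, 2)), -1)), 8), Pow(Add(1, Mul(Rational(-1, 14), 17)), -1)) = Mul(Mul(Mul(2, Pow(Add(-7, 4, 6), -1)), 8), Pow(Add(1, Rational(-17, 14)), -1)) = Mul(Mul(Mul(2, Pow(3, -1)), 8), Pow(Rational(-3, 14), -1)) = Mul(Mul(Mul(2, Rational(1, 3)), 8), Rational(-14, 3)) = Mul(Mul(Rational(2, 3), 8), Rational(-14, 3)) = Mul(Rational(16, 3), Rational(-14, 3)) = Rational(-224, 9)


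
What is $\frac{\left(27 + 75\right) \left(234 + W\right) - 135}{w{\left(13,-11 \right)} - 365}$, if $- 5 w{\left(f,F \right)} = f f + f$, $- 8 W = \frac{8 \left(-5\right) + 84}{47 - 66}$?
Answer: $- \frac{752480}{12711} \approx -59.199$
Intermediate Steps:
$W = \frac{11}{38}$ ($W = - \frac{\left(8 \left(-5\right) + 84\right) \frac{1}{47 - 66}}{8} = - \frac{\left(-40 + 84\right) \frac{1}{-19}}{8} = - \frac{44 \left(- \frac{1}{19}\right)}{8} = \left(- \frac{1}{8}\right) \left(- \frac{44}{19}\right) = \frac{11}{38} \approx 0.28947$)
$w{\left(f,F \right)} = - \frac{f}{5} - \frac{f^{2}}{5}$ ($w{\left(f,F \right)} = - \frac{f f + f}{5} = - \frac{f^{2} + f}{5} = - \frac{f + f^{2}}{5} = - \frac{f}{5} - \frac{f^{2}}{5}$)
$\frac{\left(27 + 75\right) \left(234 + W\right) - 135}{w{\left(13,-11 \right)} - 365} = \frac{\left(27 + 75\right) \left(234 + \frac{11}{38}\right) - 135}{\left(- \frac{1}{5}\right) 13 \left(1 + 13\right) - 365} = \frac{102 \cdot \frac{8903}{38} - 135}{\left(- \frac{1}{5}\right) 13 \cdot 14 - 365} = \frac{\frac{454053}{19} - 135}{- \frac{182}{5} - 365} = \frac{451488}{19 \left(- \frac{2007}{5}\right)} = \frac{451488}{19} \left(- \frac{5}{2007}\right) = - \frac{752480}{12711}$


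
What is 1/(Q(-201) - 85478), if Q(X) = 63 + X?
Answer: -1/85616 ≈ -1.1680e-5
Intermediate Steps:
1/(Q(-201) - 85478) = 1/((63 - 201) - 85478) = 1/(-138 - 85478) = 1/(-85616) = -1/85616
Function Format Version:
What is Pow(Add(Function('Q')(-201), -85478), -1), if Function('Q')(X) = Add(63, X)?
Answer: Rational(-1, 85616) ≈ -1.1680e-5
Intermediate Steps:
Pow(Add(Function('Q')(-201), -85478), -1) = Pow(Add(Add(63, -201), -85478), -1) = Pow(Add(-138, -85478), -1) = Pow(-85616, -1) = Rational(-1, 85616)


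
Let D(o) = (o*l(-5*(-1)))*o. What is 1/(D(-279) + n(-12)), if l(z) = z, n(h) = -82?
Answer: 1/389123 ≈ 2.5699e-6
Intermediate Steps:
D(o) = 5*o² (D(o) = (o*(-5*(-1)))*o = (o*5)*o = (5*o)*o = 5*o²)
1/(D(-279) + n(-12)) = 1/(5*(-279)² - 82) = 1/(5*77841 - 82) = 1/(389205 - 82) = 1/389123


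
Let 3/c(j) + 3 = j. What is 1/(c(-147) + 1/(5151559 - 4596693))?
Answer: -6935825/138704 ≈ -50.005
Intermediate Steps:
c(j) = 3/(-3 + j)
1/(c(-147) + 1/(5151559 - 4596693)) = 1/(3/(-3 - 147) + 1/(5151559 - 4596693)) = 1/(3/(-150) + 1/554866) = 1/(3*(-1/150) + 1/554866) = 1/(-1/50 + 1/554866) = 1/(-138704/6935825) = -6935825/138704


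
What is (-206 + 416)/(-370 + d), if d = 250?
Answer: -7/4 ≈ -1.7500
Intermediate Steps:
(-206 + 416)/(-370 + d) = (-206 + 416)/(-370 + 250) = 210/(-120) = 210*(-1/120) = -7/4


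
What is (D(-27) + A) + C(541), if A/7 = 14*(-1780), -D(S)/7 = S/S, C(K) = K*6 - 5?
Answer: -171206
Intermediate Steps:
C(K) = -5 + 6*K (C(K) = 6*K - 5 = -5 + 6*K)
D(S) = -7 (D(S) = -7*S/S = -7*1 = -7)
A = -174440 (A = 7*(14*(-1780)) = 7*(-24920) = -174440)
(D(-27) + A) + C(541) = (-7 - 174440) + (-5 + 6*541) = -174447 + (-5 + 3246) = -174447 + 3241 = -171206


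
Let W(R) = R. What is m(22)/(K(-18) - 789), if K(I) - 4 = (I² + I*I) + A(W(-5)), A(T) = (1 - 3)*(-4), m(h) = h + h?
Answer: -44/129 ≈ -0.34109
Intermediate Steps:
m(h) = 2*h
A(T) = 8 (A(T) = -2*(-4) = 8)
K(I) = 12 + 2*I² (K(I) = 4 + ((I² + I*I) + 8) = 4 + ((I² + I²) + 8) = 4 + (2*I² + 8) = 4 + (8 + 2*I²) = 12 + 2*I²)
m(22)/(K(-18) - 789) = (2*22)/((12 + 2*(-18)²) - 789) = 44/((12 + 2*324) - 789) = 44/((12 + 648) - 789) = 44/(660 - 789) = 44/(-129) = -1/129*44 = -44/129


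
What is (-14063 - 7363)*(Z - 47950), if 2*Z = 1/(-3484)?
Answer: 3579380433513/3484 ≈ 1.0274e+9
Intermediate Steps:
Z = -1/6968 (Z = (1/2)/(-3484) = (1/2)*(-1/3484) = -1/6968 ≈ -0.00014351)
(-14063 - 7363)*(Z - 47950) = (-14063 - 7363)*(-1/6968 - 47950) = -21426*(-334115601/6968) = 3579380433513/3484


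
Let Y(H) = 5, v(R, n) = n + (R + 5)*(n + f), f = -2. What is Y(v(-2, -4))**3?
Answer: 125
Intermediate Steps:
v(R, n) = n + (-2 + n)*(5 + R) (v(R, n) = n + (R + 5)*(n - 2) = n + (5 + R)*(-2 + n) = n + (-2 + n)*(5 + R))
Y(v(-2, -4))**3 = 5**3 = 125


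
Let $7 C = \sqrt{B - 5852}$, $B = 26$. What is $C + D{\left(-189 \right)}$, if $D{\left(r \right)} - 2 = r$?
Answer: $-187 + \frac{i \sqrt{5826}}{7} \approx -187.0 + 10.904 i$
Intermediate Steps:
$D{\left(r \right)} = 2 + r$
$C = \frac{i \sqrt{5826}}{7}$ ($C = \frac{\sqrt{26 - 5852}}{7} = \frac{\sqrt{-5826}}{7} = \frac{i \sqrt{5826}}{7} \approx 10.904 i$)
$C + D{\left(-189 \right)} = \frac{i \sqrt{5826}}{7} + \left(2 - 189\right) = \frac{i \sqrt{5826}}{7} - 187 = -187 + \frac{i \sqrt{5826}}{7}$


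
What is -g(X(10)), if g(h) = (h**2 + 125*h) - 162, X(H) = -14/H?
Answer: 8376/25 ≈ 335.04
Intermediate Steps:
g(h) = -162 + h**2 + 125*h
-g(X(10)) = -(-162 + (-14/10)**2 + 125*(-14/10)) = -(-162 + (-14*1/10)**2 + 125*(-14*1/10)) = -(-162 + (-7/5)**2 + 125*(-7/5)) = -(-162 + 49/25 - 175) = -1*(-8376/25) = 8376/25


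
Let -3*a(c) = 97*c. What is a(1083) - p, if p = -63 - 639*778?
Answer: 462188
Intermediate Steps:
a(c) = -97*c/3
p = -497205 (p = -63 - 497142 = -497205)
a(1083) - p = -97/3*1083 - 1*(-497205) = -35017 + 497205 = 462188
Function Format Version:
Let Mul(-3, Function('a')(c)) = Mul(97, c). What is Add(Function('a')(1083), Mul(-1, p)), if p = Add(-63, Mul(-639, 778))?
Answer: 462188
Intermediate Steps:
Function('a')(c) = Mul(Rational(-97, 3), c) (Function('a')(c) = Mul(Rational(-1, 3), Mul(97, c)) = Mul(Rational(-97, 3), c))
p = -497205 (p = Add(-63, -497142) = -497205)
Add(Function('a')(1083), Mul(-1, p)) = Add(Mul(Rational(-97, 3), 1083), Mul(-1, -497205)) = Add(-35017, 497205) = 462188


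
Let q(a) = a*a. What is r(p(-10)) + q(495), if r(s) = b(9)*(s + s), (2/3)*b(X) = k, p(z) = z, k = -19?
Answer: 245595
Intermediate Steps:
q(a) = a²
b(X) = -57/2 (b(X) = (3/2)*(-19) = -57/2)
r(s) = -57*s (r(s) = -57*(s + s)/2 = -57*s)
r(p(-10)) + q(495) = -57*(-10) + 495² = 570 + 245025 = 245595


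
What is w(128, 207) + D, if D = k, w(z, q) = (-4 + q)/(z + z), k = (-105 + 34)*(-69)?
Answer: 1254347/256 ≈ 4899.8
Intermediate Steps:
k = 4899 (k = -71*(-69) = 4899)
w(z, q) = (-4 + q)/(2*z) (w(z, q) = (-4 + q)/((2*z)) = (-4 + q)*(1/(2*z)) = (-4 + q)/(2*z))
D = 4899
w(128, 207) + D = (½)*(-4 + 207)/128 + 4899 = (½)*(1/128)*203 + 4899 = 203/256 + 4899 = 1254347/256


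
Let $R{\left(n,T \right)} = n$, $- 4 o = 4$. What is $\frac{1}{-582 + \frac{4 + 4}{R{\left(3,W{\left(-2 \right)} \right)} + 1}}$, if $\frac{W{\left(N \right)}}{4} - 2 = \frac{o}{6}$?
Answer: $- \frac{1}{580} \approx -0.0017241$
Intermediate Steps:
$o = -1$ ($o = \left(- \frac{1}{4}\right) 4 = -1$)
$W{\left(N \right)} = \frac{22}{3}$ ($W{\left(N \right)} = 8 + 4 \left(- \frac{1}{6}\right) = 8 - \frac{2}{3} = \frac{22}{3}$)
$\frac{1}{-582 + \frac{4 + 4}{R{\left(3,W{\left(-2 \right)} \right)} + 1}} = \frac{1}{-582 + \frac{4 + 4}{3 + 1}} = \frac{1}{-582 + \frac{8}{4}} = \frac{1}{-582 + 8 \cdot \frac{1}{4}} = \frac{1}{-582 + 2} = \frac{1}{-580} = - \frac{1}{580}$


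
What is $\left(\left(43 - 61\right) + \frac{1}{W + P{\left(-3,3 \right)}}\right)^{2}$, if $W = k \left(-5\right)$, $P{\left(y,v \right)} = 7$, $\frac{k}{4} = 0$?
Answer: $\frac{15625}{49} \approx 318.88$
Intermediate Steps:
$k = 0$ ($k = 4 \cdot 0 = 0$)
$W = 0$ ($W = 0 \left(-5\right) = 0$)
$\left(\left(43 - 61\right) + \frac{1}{W + P{\left(-3,3 \right)}}\right)^{2} = \left(\left(43 - 61\right) + \frac{1}{0 + 7}\right)^{2} = \left(-18 + \frac{1}{7}\right)^{2} = \left(- \frac{125}{7}\right)^{2} = \frac{15625}{49}$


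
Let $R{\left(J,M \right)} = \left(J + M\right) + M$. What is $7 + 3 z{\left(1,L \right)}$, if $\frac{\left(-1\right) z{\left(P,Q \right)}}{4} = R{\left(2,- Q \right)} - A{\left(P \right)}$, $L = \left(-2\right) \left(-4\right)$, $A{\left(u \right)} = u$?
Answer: $187$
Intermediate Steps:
$L = 8$
$R{\left(J,M \right)} = J + 2 M$
$z{\left(P,Q \right)} = -8 + 4 P + 8 Q$ ($z{\left(P,Q \right)} = - 4 \left(\left(2 + 2 \left(- Q\right)\right) - P\right) = - 4 \left(\left(2 - 2 Q\right) - P\right) = - 4 \left(2 - P - 2 Q\right) = -8 + 4 P + 8 Q$)
$7 + 3 z{\left(1,L \right)} = 7 + 3 \left(-8 + 4 \cdot 1 + 8 \cdot 8\right) = 7 + 3 \left(-8 + 4 + 64\right) = 7 + 3 \cdot 60 = 7 + 180 = 187$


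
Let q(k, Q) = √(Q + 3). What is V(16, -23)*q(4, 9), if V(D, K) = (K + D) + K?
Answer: -60*√3 ≈ -103.92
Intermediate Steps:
q(k, Q) = √(3 + Q)
V(D, K) = D + 2*K (V(D, K) = (D + K) + K = D + 2*K)
V(16, -23)*q(4, 9) = (16 + 2*(-23))*√(3 + 9) = (16 - 46)*√12 = -60*√3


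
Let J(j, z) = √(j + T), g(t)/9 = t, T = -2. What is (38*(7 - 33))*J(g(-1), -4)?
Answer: -988*I*√11 ≈ -3276.8*I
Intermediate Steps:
g(t) = 9*t
J(j, z) = √(-2 + j) (J(j, z) = √(j - 2) = √(-2 + j))
(38*(7 - 33))*J(g(-1), -4) = (38*(7 - 33))*√(-2 + 9*(-1)) = (38*(-26))*√(-2 - 9) = -988*I*√11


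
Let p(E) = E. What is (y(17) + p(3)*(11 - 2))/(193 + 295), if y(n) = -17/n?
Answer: 13/244 ≈ 0.053279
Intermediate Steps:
(y(17) + p(3)*(11 - 2))/(193 + 295) = (-17/17 + 3*(11 - 2))/(193 + 295) = (-17*1/17 + 3*9)/488 = (-1 + 27)*(1/488) = 26*(1/488) = 13/244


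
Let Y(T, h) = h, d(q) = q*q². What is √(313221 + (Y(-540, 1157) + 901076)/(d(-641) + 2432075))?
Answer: √21327551078787412950318/260942646 ≈ 559.66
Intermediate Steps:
d(q) = q³
√(313221 + (Y(-540, 1157) + 901076)/(d(-641) + 2432075)) = √(313221 + (1157 + 901076)/((-641)³ + 2432075)) = √(313221 + 902233/(-263374721 + 2432075)) = √(313221 + 902233/(-260942646)) = √(313221 + 902233*(-1/260942646)) = √(313221 - 902233/260942646) = √(81732715620533/260942646) = √21327551078787412950318/260942646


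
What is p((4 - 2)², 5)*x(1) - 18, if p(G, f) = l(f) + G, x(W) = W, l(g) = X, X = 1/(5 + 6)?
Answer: -153/11 ≈ -13.909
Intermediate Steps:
X = 1/11 ≈ 0.090909
l(g) = 1/11
p(G, f) = 1/11 + G
p((4 - 2)², 5)*x(1) - 18 = (1/11 + (4 - 2)²)*1 - 18 = (1/11 + 2²)*1 - 18 = (1/11 + 4)*1 - 18 = (45/11)*1 - 18 = 45/11 - 18 = -153/11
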